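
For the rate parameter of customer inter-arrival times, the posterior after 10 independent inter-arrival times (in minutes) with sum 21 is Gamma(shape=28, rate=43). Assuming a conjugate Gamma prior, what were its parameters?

Gamma(shape=18, rate=22)

Gamma–exponential conjugacy: posterior shape = α + n, posterior rate = β + Σtᵢ.
So α = 28 − 10 = 18 and β = 43 − 21 = 22.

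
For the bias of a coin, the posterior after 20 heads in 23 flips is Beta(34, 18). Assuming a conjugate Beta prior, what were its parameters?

Beta(14, 15)

Beta is conjugate to the binomial likelihood: posterior = Beta(a+s, b+f).
Subtract the data counts: 34−20=14, 18−3=15.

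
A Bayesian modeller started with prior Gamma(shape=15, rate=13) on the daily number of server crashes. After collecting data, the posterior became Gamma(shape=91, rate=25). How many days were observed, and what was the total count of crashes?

A Gamma(α, β) prior (rate parametrization) on a Poisson rate with n observations summing to S gives posterior Gamma(α+S, β+n).
Matching: Σxᵢ = 91 − 15 = 76 and n = 25 − 13 = 12.

n = 12 days with total 76 crashes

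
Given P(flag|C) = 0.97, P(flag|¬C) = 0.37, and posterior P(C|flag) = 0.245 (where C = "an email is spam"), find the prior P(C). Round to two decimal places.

P(C) = 0.11

In odds form, posterior odds = prior odds × likelihood ratio, so prior odds = posterior odds ÷ LR.
Posterior odds = 0.245/(1−0.245) = 0.3245. LR = 0.97/0.37 = 2.6216.
Prior odds = 0.3245/2.6216 = 0.1238, so P(C) = 0.1238/(1+0.1238) ≈ 0.11.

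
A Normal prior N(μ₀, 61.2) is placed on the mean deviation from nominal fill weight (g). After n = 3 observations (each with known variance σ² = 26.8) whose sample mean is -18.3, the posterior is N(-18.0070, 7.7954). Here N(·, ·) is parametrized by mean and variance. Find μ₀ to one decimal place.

The posterior mean is a precision-weighted average: μ_n = (τ₀μ₀ + τ_data·x̄)/(τ₀+τ_data), with τ₀=1/σ₀² and τ_data=n/σ².
Here τ₀ = 1/61.2 = 0.016340 and τ_data = 3/26.8 = 0.111940, so τ_n = 0.128280.
Rearranging for μ₀: μ₀ = (μ_n·τ_n − τ_data·x̄)/τ₀ = (-18.0070·0.128280 − 0.111940·-18.3) / 0.016340 = -0.261436/0.016340 ≈ -16.0.

μ₀ = -16.0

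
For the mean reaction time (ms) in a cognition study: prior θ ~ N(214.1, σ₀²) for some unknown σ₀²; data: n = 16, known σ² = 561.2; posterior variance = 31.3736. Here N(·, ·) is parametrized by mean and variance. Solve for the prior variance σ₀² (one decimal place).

σ₀² = 297.3

Posterior precision equals prior precision plus data precision: 1/σ_n² = 1/σ₀² + n/σ².
So 1/σ₀² = 1/31.3736 − 16/561.2 = 0.031874 − 0.028510 = 0.003364.
Hence σ₀² = 1/0.003364 ≈ 297.3.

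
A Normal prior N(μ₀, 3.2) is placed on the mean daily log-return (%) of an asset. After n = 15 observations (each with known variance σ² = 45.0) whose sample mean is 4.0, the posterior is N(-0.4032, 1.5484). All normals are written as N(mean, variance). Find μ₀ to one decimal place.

The posterior mean is a precision-weighted average: μ_n = (τ₀μ₀ + τ_data·x̄)/(τ₀+τ_data), with τ₀=1/σ₀² and τ_data=n/σ².
Here τ₀ = 1/3.2 = 0.312500 and τ_data = 15/45.0 = 0.333333, so τ_n = 0.645833.
Rearranging for μ₀: μ₀ = (μ_n·τ_n − τ_data·x̄)/τ₀ = (-0.4032·0.645833 − 0.333333·4.0) / 0.312500 = -1.593732/0.312500 ≈ -5.1.

μ₀ = -5.1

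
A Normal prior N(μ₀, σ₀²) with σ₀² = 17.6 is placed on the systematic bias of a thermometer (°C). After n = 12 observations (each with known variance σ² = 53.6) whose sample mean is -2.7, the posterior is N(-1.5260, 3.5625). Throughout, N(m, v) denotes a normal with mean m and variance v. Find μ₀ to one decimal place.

The posterior mean is a precision-weighted average: μ_n = (τ₀μ₀ + τ_data·x̄)/(τ₀+τ_data), with τ₀=1/σ₀² and τ_data=n/σ².
Here τ₀ = 1/17.6 = 0.056818 and τ_data = 12/53.6 = 0.223881, so τ_n = 0.280699.
Rearranging for μ₀: μ₀ = (μ_n·τ_n − τ_data·x̄)/τ₀ = (-1.5260·0.280699 − 0.223881·-2.7) / 0.056818 = 0.176132/0.056818 ≈ 3.1.

μ₀ = 3.1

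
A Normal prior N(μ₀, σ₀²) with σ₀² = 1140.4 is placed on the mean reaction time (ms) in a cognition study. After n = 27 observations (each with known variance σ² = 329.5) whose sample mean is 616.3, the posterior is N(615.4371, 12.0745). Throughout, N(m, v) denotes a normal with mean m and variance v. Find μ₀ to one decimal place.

μ₀ = 534.8

With known observation variance, the Normal–Normal posterior has precision τ_n = τ₀ + n/σ² and mean μ_n = (τ₀μ₀ + (n/σ²)x̄)/τ_n.
Here τ₀ = 1/1140.4 = 0.000877 and τ_data = 27/329.5 = 0.081942, so τ_n = 0.082819.
Rearranging for μ₀: μ₀ = (μ_n·τ_n − τ_data·x̄)/τ₀ = (615.4371·0.082819 − 0.081942·616.3) / 0.000877 = 0.469031/0.000877 ≈ 534.8.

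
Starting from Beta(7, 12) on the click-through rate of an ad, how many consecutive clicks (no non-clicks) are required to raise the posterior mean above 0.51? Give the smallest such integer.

After k clicks and 0 non-clicks the posterior is Beta(7+k, 12), with mean (7+k)/(7+12+k).
Set (7+k)/(19+k) > 0.51 and solve: k > (0.51·19 − 7)/(1 − 0.51) = 5.490.
The smallest integer exceeding 5.490 is 6.

k = 6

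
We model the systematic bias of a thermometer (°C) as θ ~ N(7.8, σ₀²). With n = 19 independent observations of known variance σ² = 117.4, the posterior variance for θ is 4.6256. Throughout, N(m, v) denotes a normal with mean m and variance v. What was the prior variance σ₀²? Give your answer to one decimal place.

Posterior precision equals prior precision plus data precision: 1/σ_n² = 1/σ₀² + n/σ².
So 1/σ₀² = 1/4.6256 − 19/117.4 = 0.216188 − 0.161840 = 0.054348.
Hence σ₀² = 1/0.054348 ≈ 18.4.

σ₀² = 18.4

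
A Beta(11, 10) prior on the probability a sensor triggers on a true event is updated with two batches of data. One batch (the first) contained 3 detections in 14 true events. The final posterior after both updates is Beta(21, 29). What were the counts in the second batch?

7 detections and 8 misses

Because Beta–binomial updating is additive in the counts, the combined data contributed (α_post−α_prior, β_post−β_prior) successes and failures.
Total across both batches: 21−11=10 detections, 29−10=19 misses.
Subtract the first batch: 10−3=7 detections and 19−11=8 misses.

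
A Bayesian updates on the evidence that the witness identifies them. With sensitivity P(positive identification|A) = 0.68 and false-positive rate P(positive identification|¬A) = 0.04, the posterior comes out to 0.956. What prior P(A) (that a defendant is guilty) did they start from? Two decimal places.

P(A) = 0.56

Bayes' rule in odds form gives O(A|E) = O(A)·[P(E|A)/P(E|¬A)], hence O(A) = O(A|E)/LR.
Posterior odds = 0.956/(1−0.956) = 21.7273. LR = 0.68/0.04 = 17.0000.
Prior odds = 21.7273/17.0000 = 1.2781, so P(A) = 1.2781/(1+1.2781) ≈ 0.56.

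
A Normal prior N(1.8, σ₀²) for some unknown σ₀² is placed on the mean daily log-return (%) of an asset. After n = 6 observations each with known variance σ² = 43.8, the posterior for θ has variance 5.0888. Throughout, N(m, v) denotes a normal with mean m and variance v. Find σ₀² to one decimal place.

σ₀² = 16.8

For the Normal–Normal model with known σ², precisions add: τ_n = τ₀ + n/σ².
So 1/σ₀² = 1/5.0888 − 6/43.8 = 0.196510 − 0.136986 = 0.059524.
Hence σ₀² = 1/0.059524 ≈ 16.8.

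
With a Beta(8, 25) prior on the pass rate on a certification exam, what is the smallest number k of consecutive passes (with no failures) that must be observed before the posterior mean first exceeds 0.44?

k = 12

After k passes and 0 failures the posterior is Beta(8+k, 25), with mean (8+k)/(8+25+k).
Set (8+k)/(33+k) > 0.44 and solve: k > (0.44·33 − 8)/(1 − 0.44) = 11.643.
The smallest integer exceeding 11.643 is 12.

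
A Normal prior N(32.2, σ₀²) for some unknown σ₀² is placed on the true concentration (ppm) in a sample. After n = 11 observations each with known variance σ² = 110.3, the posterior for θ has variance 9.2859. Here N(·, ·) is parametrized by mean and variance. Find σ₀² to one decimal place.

σ₀² = 125.6

For the Normal–Normal model with known σ², precisions add: τ_n = τ₀ + n/σ².
So 1/σ₀² = 1/9.2859 − 11/110.3 = 0.107690 − 0.099728 = 0.007962.
Hence σ₀² = 1/0.007962 ≈ 125.6.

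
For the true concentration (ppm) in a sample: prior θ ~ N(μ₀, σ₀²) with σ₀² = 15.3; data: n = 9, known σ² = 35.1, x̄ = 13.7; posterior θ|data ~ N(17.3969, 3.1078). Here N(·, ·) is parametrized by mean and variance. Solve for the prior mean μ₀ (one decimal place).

The posterior mean is a precision-weighted average: μ_n = (τ₀μ₀ + τ_data·x̄)/(τ₀+τ_data), with τ₀=1/σ₀² and τ_data=n/σ².
Here τ₀ = 1/15.3 = 0.065359 and τ_data = 9/35.1 = 0.256410, so τ_n = 0.321769.
Rearranging for μ₀: μ₀ = (μ_n·τ_n − τ_data·x̄)/τ₀ = (17.3969·0.321769 − 0.256410·13.7) / 0.065359 = 2.084966/0.065359 ≈ 31.9.

μ₀ = 31.9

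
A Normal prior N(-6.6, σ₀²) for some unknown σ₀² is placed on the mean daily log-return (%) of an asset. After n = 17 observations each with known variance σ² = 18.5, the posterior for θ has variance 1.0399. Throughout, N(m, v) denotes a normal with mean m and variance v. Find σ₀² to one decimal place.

Posterior precision equals prior precision plus data precision: 1/σ_n² = 1/σ₀² + n/σ².
So 1/σ₀² = 1/1.0399 − 17/18.5 = 0.961631 − 0.918919 = 0.042712.
Hence σ₀² = 1/0.042712 ≈ 23.4.

σ₀² = 23.4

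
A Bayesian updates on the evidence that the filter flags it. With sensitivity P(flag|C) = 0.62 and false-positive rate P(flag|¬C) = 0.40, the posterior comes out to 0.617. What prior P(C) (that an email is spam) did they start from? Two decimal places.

P(C) = 0.51

Bayes' rule in odds form gives O(C|E) = O(C)·[P(E|C)/P(E|¬C)], hence O(C) = O(C|E)/LR.
Posterior odds = 0.617/(1−0.617) = 1.6110. LR = 0.62/0.40 = 1.5500.
Prior odds = 1.6110/1.5500 = 1.0394, so P(C) = 1.0394/(1+1.0394) ≈ 0.51.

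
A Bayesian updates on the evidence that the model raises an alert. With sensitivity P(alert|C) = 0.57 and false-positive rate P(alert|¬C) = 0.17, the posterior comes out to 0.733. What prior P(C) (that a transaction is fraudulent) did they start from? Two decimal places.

In odds form, posterior odds = prior odds × likelihood ratio, so prior odds = posterior odds ÷ LR.
Posterior odds = 0.733/(1−0.733) = 2.7453. LR = 0.57/0.17 = 3.3529.
Prior odds = 2.7453/3.3529 = 0.8188, so P(C) = 0.8188/(1+0.8188) ≈ 0.45.

P(C) = 0.45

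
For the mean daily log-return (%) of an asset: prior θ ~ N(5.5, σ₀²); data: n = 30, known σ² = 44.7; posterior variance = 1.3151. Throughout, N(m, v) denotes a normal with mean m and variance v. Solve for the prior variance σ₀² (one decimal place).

σ₀² = 11.2

For the Normal–Normal model with known σ², precisions add: τ_n = τ₀ + n/σ².
So 1/σ₀² = 1/1.3151 − 30/44.7 = 0.760398 − 0.671141 = 0.089257.
Hence σ₀² = 1/0.089257 ≈ 11.2.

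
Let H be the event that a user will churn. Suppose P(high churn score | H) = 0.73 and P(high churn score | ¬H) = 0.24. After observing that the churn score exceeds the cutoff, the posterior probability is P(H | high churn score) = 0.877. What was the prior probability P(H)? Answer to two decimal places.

P(H) = 0.70

In odds form, posterior odds = prior odds × likelihood ratio, so prior odds = posterior odds ÷ LR.
Posterior odds = 0.877/(1−0.877) = 7.1301. LR = 0.73/0.24 = 3.0417.
Prior odds = 7.1301/3.0417 = 2.3441, so P(H) = 2.3441/(1+2.3441) ≈ 0.70.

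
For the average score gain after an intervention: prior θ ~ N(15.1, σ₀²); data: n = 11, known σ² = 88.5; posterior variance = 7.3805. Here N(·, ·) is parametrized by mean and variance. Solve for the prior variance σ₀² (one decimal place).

σ₀² = 89.3

Posterior precision equals prior precision plus data precision: 1/σ_n² = 1/σ₀² + n/σ².
So 1/σ₀² = 1/7.3805 − 11/88.5 = 0.135492 − 0.124294 = 0.011198.
Hence σ₀² = 1/0.011198 ≈ 89.3.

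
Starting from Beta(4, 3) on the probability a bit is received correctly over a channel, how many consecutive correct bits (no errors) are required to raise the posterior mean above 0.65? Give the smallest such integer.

After k correct bits and 0 errors the posterior is Beta(4+k, 3), with mean (4+k)/(4+3+k).
Set (4+k)/(7+k) > 0.65 and solve: k > (0.65·7 − 4)/(1 − 0.65) = 1.571.
The smallest integer exceeding 1.571 is 2.

k = 2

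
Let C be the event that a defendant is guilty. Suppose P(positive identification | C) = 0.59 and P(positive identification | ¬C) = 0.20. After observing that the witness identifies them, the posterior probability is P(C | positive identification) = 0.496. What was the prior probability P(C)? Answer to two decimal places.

P(C) = 0.25

In odds form, posterior odds = prior odds × likelihood ratio, so prior odds = posterior odds ÷ LR.
Posterior odds = 0.496/(1−0.496) = 0.9841. LR = 0.59/0.20 = 2.9500.
Prior odds = 0.9841/2.9500 = 0.3336, so P(C) = 0.3336/(1+0.3336) ≈ 0.25.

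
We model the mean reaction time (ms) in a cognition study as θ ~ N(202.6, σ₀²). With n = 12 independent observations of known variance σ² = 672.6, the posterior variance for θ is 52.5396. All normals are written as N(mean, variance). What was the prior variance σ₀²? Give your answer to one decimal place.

σ₀² = 838.9

For the Normal–Normal model with known σ², precisions add: τ_n = τ₀ + n/σ².
So 1/σ₀² = 1/52.5396 − 12/672.6 = 0.019033 − 0.017841 = 0.001192.
Hence σ₀² = 1/0.001192 ≈ 838.9.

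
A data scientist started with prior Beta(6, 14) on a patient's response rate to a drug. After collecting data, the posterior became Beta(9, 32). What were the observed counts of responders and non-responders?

Beta is conjugate to the binomial likelihood: posterior = Beta(α+s, β+f).
So s = 9 − 6 = 3 and f = 32 − 14 = 18.

3 responders and 18 non-responders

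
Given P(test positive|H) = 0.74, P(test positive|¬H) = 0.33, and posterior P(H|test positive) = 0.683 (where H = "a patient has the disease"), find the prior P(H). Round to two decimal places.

Bayes' rule in odds form gives O(H|E) = O(H)·[P(E|H)/P(E|¬H)], hence O(H) = O(H|E)/LR.
Posterior odds = 0.683/(1−0.683) = 2.1546. LR = 0.74/0.33 = 2.2424.
Prior odds = 2.1546/2.2424 = 0.9608, so P(H) = 0.9608/(1+0.9608) ≈ 0.49.

P(H) = 0.49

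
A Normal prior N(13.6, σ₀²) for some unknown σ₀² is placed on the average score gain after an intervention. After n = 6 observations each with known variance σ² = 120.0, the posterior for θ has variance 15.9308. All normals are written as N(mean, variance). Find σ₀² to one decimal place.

σ₀² = 78.3

For the Normal–Normal model with known σ², precisions add: τ_n = τ₀ + n/σ².
So 1/σ₀² = 1/15.9308 − 6/120.0 = 0.062771 − 0.050000 = 0.012771.
Hence σ₀² = 1/0.012771 ≈ 78.3.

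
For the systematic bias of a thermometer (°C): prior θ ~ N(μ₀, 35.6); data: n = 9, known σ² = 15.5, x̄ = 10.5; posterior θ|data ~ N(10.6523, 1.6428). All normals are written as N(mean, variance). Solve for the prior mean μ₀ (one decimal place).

μ₀ = 13.8

The posterior mean is a precision-weighted average: μ_n = (τ₀μ₀ + τ_data·x̄)/(τ₀+τ_data), with τ₀=1/σ₀² and τ_data=n/σ².
Here τ₀ = 1/35.6 = 0.028090 and τ_data = 9/15.5 = 0.580645, so τ_n = 0.608735.
Rearranging for μ₀: μ₀ = (μ_n·τ_n − τ_data·x̄)/τ₀ = (10.6523·0.608735 − 0.580645·10.5) / 0.028090 = 0.387655/0.028090 ≈ 13.8.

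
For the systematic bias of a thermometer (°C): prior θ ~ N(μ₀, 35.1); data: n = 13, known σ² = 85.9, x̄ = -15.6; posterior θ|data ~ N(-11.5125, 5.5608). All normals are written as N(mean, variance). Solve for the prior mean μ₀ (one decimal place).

The posterior mean is a precision-weighted average: μ_n = (τ₀μ₀ + τ_data·x̄)/(τ₀+τ_data), with τ₀=1/σ₀² and τ_data=n/σ².
Here τ₀ = 1/35.1 = 0.028490 and τ_data = 13/85.9 = 0.151339, so τ_n = 0.179829.
Rearranging for μ₀: μ₀ = (μ_n·τ_n − τ_data·x̄)/τ₀ = (-11.5125·0.179829 − 0.151339·-15.6) / 0.028490 = 0.290607/0.028490 ≈ 10.2.

μ₀ = 10.2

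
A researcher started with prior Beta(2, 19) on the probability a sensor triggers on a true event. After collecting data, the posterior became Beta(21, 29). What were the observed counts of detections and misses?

19 detections and 10 misses

A Beta(α, β) prior with s successes and f failures in binomial data gives a Beta(α+s, β+f) posterior.
So s = 21 − 2 = 19 and f = 29 − 19 = 10.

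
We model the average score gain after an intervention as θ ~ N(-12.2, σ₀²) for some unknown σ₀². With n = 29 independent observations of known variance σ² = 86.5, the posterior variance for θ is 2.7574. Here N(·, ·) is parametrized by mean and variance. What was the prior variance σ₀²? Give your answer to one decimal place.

σ₀² = 36.5

Posterior precision equals prior precision plus data precision: 1/σ_n² = 1/σ₀² + n/σ².
So 1/σ₀² = 1/2.7574 − 29/86.5 = 0.362660 − 0.335260 = 0.027400.
Hence σ₀² = 1/0.027400 ≈ 36.5.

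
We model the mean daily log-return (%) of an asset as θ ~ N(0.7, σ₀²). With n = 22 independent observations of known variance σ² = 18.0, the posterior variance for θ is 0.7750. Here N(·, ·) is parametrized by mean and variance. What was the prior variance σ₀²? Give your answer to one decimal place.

For the Normal–Normal model with known σ², precisions add: τ_n = τ₀ + n/σ².
So 1/σ₀² = 1/0.7750 − 22/18.0 = 1.290323 − 1.222222 = 0.068101.
Hence σ₀² = 1/0.068101 ≈ 14.7.

σ₀² = 14.7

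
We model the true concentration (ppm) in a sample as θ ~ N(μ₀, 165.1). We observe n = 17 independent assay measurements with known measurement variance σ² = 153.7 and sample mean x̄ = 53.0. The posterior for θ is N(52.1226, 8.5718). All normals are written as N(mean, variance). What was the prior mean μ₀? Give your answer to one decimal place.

With known observation variance, the Normal–Normal posterior has precision τ_n = τ₀ + n/σ² and mean μ_n = (τ₀μ₀ + (n/σ²)x̄)/τ_n.
Here τ₀ = 1/165.1 = 0.006057 and τ_data = 17/153.7 = 0.110605, so τ_n = 0.116662.
Rearranging for μ₀: μ₀ = (μ_n·τ_n − τ_data·x̄)/τ₀ = (52.1226·0.116662 − 0.110605·53.0) / 0.006057 = 0.218662/0.006057 ≈ 36.1.

μ₀ = 36.1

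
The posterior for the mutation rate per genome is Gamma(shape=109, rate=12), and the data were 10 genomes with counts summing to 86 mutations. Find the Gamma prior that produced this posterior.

Gamma(shape=23, rate=2)

A Gamma(α, β) prior (rate parametrization) on a Poisson rate with n observations summing to S gives posterior Gamma(α+S, β+n).
So α = 109 − 86 = 23 and β = 12 − 10 = 2.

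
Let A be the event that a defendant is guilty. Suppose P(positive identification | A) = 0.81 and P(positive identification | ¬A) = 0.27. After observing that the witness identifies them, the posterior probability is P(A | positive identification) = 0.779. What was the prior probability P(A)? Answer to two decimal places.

In odds form, posterior odds = prior odds × likelihood ratio, so prior odds = posterior odds ÷ LR.
Posterior odds = 0.779/(1−0.779) = 3.5249. LR = 0.81/0.27 = 3.0000.
Prior odds = 3.5249/3.0000 = 1.1750, so P(A) = 1.1750/(1+1.1750) ≈ 0.54.

P(A) = 0.54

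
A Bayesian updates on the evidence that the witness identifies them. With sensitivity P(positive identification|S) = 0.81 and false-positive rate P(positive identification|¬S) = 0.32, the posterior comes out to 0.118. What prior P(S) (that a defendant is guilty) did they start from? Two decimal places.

Bayes' rule in odds form gives O(S|E) = O(S)·[P(E|S)/P(E|¬S)], hence O(S) = O(S|E)/LR.
Posterior odds = 0.118/(1−0.118) = 0.1338. LR = 0.81/0.32 = 2.5312.
Prior odds = 0.1338/2.5312 = 0.0529, so P(S) = 0.0529/(1+0.0529) ≈ 0.05.

P(S) = 0.05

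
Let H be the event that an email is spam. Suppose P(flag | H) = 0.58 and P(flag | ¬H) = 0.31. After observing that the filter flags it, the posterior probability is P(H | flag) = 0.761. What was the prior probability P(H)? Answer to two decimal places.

In odds form, posterior odds = prior odds × likelihood ratio, so prior odds = posterior odds ÷ LR.
Posterior odds = 0.761/(1−0.761) = 3.1841. LR = 0.58/0.31 = 1.8710.
Prior odds = 3.1841/1.8710 = 1.7018, so P(H) = 1.7018/(1+1.7018) ≈ 0.63.

P(H) = 0.63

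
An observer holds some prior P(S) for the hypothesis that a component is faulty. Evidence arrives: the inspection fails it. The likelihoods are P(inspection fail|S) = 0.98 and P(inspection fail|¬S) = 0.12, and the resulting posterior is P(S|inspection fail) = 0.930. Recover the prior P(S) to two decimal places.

In odds form, posterior odds = prior odds × likelihood ratio, so prior odds = posterior odds ÷ LR.
Posterior odds = 0.930/(1−0.930) = 13.2857. LR = 0.98/0.12 = 8.1667.
Prior odds = 13.2857/8.1667 = 1.6268, so P(S) = 1.6268/(1+1.6268) ≈ 0.62.

P(S) = 0.62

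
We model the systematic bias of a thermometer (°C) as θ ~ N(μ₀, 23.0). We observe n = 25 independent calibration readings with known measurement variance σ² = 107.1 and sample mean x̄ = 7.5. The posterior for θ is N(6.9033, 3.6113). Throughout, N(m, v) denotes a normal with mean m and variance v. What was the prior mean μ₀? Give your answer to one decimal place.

The posterior mean is a precision-weighted average: μ_n = (τ₀μ₀ + τ_data·x̄)/(τ₀+τ_data), with τ₀=1/σ₀² and τ_data=n/σ².
Here τ₀ = 1/23.0 = 0.043478 and τ_data = 25/107.1 = 0.233427, so τ_n = 0.276905.
Rearranging for μ₀: μ₀ = (μ_n·τ_n − τ_data·x̄)/τ₀ = (6.9033·0.276905 − 0.233427·7.5) / 0.043478 = 0.160856/0.043478 ≈ 3.7.

μ₀ = 3.7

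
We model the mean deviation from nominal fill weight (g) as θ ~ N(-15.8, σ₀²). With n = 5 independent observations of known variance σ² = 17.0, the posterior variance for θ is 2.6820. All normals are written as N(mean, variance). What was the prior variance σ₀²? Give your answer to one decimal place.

Posterior precision equals prior precision plus data precision: 1/σ_n² = 1/σ₀² + n/σ².
So 1/σ₀² = 1/2.6820 − 5/17.0 = 0.372856 − 0.294118 = 0.078738.
Hence σ₀² = 1/0.078738 ≈ 12.7.

σ₀² = 12.7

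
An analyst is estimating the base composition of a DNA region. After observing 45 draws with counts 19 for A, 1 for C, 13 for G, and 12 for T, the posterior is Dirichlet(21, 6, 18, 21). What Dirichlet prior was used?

For a Dirichlet(α) prior with multinomial counts c, the posterior is Dirichlet(α + c) componentwise.
Subtract each count from the matching posterior parameter: 21−19=2, 6−1=5, 18−13=5, 21−12=9.

Dirichlet(2, 5, 5, 9)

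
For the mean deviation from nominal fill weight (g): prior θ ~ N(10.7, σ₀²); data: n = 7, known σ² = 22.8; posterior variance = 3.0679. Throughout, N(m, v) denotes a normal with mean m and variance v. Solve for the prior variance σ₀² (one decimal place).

Posterior precision equals prior precision plus data precision: 1/σ_n² = 1/σ₀² + n/σ².
So 1/σ₀² = 1/3.0679 − 7/22.8 = 0.325956 − 0.307018 = 0.018938.
Hence σ₀² = 1/0.018938 ≈ 52.8.

σ₀² = 52.8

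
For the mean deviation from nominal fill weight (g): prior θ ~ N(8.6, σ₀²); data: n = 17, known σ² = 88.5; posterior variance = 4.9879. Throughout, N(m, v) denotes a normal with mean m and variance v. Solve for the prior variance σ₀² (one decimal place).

σ₀² = 119.1

For the Normal–Normal model with known σ², precisions add: τ_n = τ₀ + n/σ².
So 1/σ₀² = 1/4.9879 − 17/88.5 = 0.200485 − 0.192090 = 0.008395.
Hence σ₀² = 1/0.008395 ≈ 119.1.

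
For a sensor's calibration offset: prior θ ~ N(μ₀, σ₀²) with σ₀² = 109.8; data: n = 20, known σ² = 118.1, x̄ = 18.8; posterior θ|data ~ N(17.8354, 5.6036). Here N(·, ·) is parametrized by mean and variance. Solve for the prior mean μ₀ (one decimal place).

The posterior mean is a precision-weighted average: μ_n = (τ₀μ₀ + τ_data·x̄)/(τ₀+τ_data), with τ₀=1/σ₀² and τ_data=n/σ².
Here τ₀ = 1/109.8 = 0.009107 and τ_data = 20/118.1 = 0.169348, so τ_n = 0.178455.
Rearranging for μ₀: μ₀ = (μ_n·τ_n − τ_data·x̄)/τ₀ = (17.8354·0.178455 − 0.169348·18.8) / 0.009107 = -0.000926/0.009107 ≈ -0.1.

μ₀ = -0.1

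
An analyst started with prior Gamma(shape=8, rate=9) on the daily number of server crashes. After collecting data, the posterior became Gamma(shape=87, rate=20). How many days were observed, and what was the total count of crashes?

Gamma–Poisson conjugacy: posterior shape = α + Σxᵢ, posterior rate = β + n.
Matching: Σxᵢ = 87 − 8 = 79 and n = 20 − 9 = 11.

n = 11 days with total 79 crashes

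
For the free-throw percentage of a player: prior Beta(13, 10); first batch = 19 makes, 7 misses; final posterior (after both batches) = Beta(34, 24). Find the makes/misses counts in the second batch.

2 makes and 7 misses

Because Beta–binomial updating is additive in the counts, the combined data contributed (α_post−α_prior, β_post−β_prior) successes and failures.
Total across both batches: 34−13=21 makes, 24−10=14 misses.
Subtract the first batch: 21−19=2 makes and 14−7=7 misses.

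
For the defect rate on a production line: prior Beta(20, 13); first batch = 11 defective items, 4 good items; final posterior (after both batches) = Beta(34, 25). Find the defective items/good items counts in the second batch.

3 defective items and 8 good items

Sequential conjugate updates are equivalent to a single update on the pooled data, so total successes = posterior α − prior α and total failures = posterior β − prior β.
Total across both batches: 34−20=14 defective items, 25−13=12 good items.
Subtract the first batch: 14−11=3 defective items and 12−4=8 good items.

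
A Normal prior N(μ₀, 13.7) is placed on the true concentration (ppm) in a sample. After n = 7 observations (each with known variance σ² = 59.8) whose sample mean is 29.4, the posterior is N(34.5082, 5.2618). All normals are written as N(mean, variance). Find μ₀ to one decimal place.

The posterior mean is a precision-weighted average: μ_n = (τ₀μ₀ + τ_data·x̄)/(τ₀+τ_data), with τ₀=1/σ₀² and τ_data=n/σ².
Here τ₀ = 1/13.7 = 0.072993 and τ_data = 7/59.8 = 0.117057, so τ_n = 0.190050.
Rearranging for μ₀: μ₀ = (μ_n·τ_n − τ_data·x̄)/τ₀ = (34.5082·0.190050 − 0.117057·29.4) / 0.072993 = 3.116808/0.072993 ≈ 42.7.

μ₀ = 42.7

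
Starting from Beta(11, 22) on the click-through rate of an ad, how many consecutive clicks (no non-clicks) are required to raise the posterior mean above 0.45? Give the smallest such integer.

After k clicks and 0 non-clicks the posterior is Beta(11+k, 22), with mean (11+k)/(11+22+k).
Set (11+k)/(33+k) > 0.45 and solve: k > (0.45·33 − 11)/(1 − 0.45) = 7.000.
The smallest integer exceeding 7.000 is 8, and checking k=8: (19)/(41) = 0.4634 > 0.45.

k = 8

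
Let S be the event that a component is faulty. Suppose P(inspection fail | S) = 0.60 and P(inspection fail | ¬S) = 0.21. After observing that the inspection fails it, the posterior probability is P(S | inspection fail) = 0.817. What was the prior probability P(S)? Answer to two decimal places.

P(S) = 0.61

In odds form, posterior odds = prior odds × likelihood ratio, so prior odds = posterior odds ÷ LR.
Posterior odds = 0.817/(1−0.817) = 4.4645. LR = 0.60/0.21 = 2.8571.
Prior odds = 4.4645/2.8571 = 1.5626, so P(S) = 1.5626/(1+1.5626) ≈ 0.61.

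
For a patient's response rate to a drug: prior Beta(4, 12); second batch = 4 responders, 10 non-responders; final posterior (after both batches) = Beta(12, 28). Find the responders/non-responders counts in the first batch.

Because Beta–binomial updating is additive in the counts, the combined data contributed (α_post−α_prior, β_post−β_prior) successes and failures.
Total across both batches: 12−4=8 responders, 28−12=16 non-responders.
Subtract the second batch: 8−4=4 responders and 16−10=6 non-responders.

4 responders and 6 non-responders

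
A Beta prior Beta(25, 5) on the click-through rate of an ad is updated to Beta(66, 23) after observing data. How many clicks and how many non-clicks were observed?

Under Beta–binomial conjugacy the posterior parameters are (a+s, b+f).
Match parameters: s=66−25=41, f=23−5=18.

41 clicks and 18 non-clicks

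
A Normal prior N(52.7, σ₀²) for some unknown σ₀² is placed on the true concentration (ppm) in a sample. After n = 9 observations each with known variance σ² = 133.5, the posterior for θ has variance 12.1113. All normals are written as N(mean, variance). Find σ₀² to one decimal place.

σ₀² = 66.0

Posterior precision equals prior precision plus data precision: 1/σ_n² = 1/σ₀² + n/σ².
So 1/σ₀² = 1/12.1113 − 9/133.5 = 0.082568 − 0.067416 = 0.015152.
Hence σ₀² = 1/0.015152 ≈ 66.0.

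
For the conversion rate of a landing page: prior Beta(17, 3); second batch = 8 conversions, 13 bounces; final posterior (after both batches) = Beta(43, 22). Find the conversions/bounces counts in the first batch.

Sequential conjugate updates are equivalent to a single update on the pooled data, so total successes = posterior α − prior α and total failures = posterior β − prior β.
Total across both batches: 43−17=26 conversions, 22−3=19 bounces.
Subtract the second batch: 26−8=18 conversions and 19−13=6 bounces.

18 conversions and 6 bounces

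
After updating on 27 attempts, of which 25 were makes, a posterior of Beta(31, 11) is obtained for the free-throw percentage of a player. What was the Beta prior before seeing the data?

Beta(6, 9)

Beta is conjugate to the binomial likelihood: posterior = Beta(α+s, β+f).
Subtract the data counts: 31−25=6, 11−2=9.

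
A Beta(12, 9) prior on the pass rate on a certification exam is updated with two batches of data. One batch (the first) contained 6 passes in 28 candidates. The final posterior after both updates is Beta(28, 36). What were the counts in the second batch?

Sequential conjugate updates are equivalent to a single update on the pooled data, so total successes = posterior α − prior α and total failures = posterior β − prior β.
Total across both batches: 28−12=16 passes, 36−9=27 failures.
Subtract the first batch: 16−6=10 passes and 27−22=5 failures.

10 passes and 5 failures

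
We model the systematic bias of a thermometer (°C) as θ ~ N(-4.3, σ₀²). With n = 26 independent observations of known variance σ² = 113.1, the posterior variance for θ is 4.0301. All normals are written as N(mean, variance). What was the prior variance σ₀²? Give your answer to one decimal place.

σ₀² = 54.8

Posterior precision equals prior precision plus data precision: 1/σ_n² = 1/σ₀² + n/σ².
So 1/σ₀² = 1/4.0301 − 26/113.1 = 0.248133 − 0.229885 = 0.018248.
Hence σ₀² = 1/0.018248 ≈ 54.8.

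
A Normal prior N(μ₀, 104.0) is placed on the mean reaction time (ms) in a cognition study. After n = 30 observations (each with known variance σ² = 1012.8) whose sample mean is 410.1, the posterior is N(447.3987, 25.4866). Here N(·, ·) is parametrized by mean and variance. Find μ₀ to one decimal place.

The posterior mean is a precision-weighted average: μ_n = (τ₀μ₀ + τ_data·x̄)/(τ₀+τ_data), with τ₀=1/σ₀² and τ_data=n/σ².
Here τ₀ = 1/104.0 = 0.009615 and τ_data = 30/1012.8 = 0.029621, so τ_n = 0.039236.
Rearranging for μ₀: μ₀ = (μ_n·τ_n − τ_data·x̄)/τ₀ = (447.3987·0.039236 − 0.029621·410.1) / 0.009615 = 5.406563/0.009615 ≈ 562.3.

μ₀ = 562.3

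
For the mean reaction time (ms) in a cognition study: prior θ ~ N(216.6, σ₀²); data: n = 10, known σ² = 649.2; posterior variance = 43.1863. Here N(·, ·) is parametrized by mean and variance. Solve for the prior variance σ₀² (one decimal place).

σ₀² = 129.0

Posterior precision equals prior precision plus data precision: 1/σ_n² = 1/σ₀² + n/σ².
So 1/σ₀² = 1/43.1863 − 10/649.2 = 0.023155 − 0.015404 = 0.007751.
Hence σ₀² = 1/0.007751 ≈ 129.0.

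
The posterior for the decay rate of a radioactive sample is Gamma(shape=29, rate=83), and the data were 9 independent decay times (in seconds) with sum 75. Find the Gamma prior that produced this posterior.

Gamma–exponential conjugacy: posterior shape = α + n, posterior rate = β + Σtᵢ.
So α = 29 − 9 = 20 and β = 83 − 75 = 8.

Gamma(shape=20, rate=8)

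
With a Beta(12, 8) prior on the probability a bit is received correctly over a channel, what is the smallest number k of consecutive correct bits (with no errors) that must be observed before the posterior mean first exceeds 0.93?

k = 95

After k correct bits and 0 errors the posterior is Beta(12+k, 8), with mean (12+k)/(12+8+k).
Set (12+k)/(20+k) > 0.93 and solve: k > (0.93·20 − 12)/(1 − 0.93) = 94.286.
The smallest integer exceeding 94.286 is 95.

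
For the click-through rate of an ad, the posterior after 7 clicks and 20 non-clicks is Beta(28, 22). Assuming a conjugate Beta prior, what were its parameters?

Beta is conjugate to the binomial likelihood: posterior = Beta(a+s, b+f).
So a = 28 − 7 = 21 and b = 22 − 20 = 2.

Beta(21, 2)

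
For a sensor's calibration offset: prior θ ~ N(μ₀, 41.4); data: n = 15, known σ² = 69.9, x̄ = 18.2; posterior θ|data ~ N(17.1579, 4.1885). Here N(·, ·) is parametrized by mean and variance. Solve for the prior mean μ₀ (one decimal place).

The posterior mean is a precision-weighted average: μ_n = (τ₀μ₀ + τ_data·x̄)/(τ₀+τ_data), with τ₀=1/σ₀² and τ_data=n/σ².
Here τ₀ = 1/41.4 = 0.024155 and τ_data = 15/69.9 = 0.214592, so τ_n = 0.238747.
Rearranging for μ₀: μ₀ = (μ_n·τ_n − τ_data·x̄)/τ₀ = (17.1579·0.238747 − 0.214592·18.2) / 0.024155 = 0.190823/0.024155 ≈ 7.9.

μ₀ = 7.9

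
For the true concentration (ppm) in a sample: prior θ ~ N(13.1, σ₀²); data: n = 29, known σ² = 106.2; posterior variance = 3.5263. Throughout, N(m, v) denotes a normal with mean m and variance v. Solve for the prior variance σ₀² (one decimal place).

σ₀² = 95.1

For the Normal–Normal model with known σ², precisions add: τ_n = τ₀ + n/σ².
So 1/σ₀² = 1/3.5263 − 29/106.2 = 0.283583 − 0.273070 = 0.010513.
Hence σ₀² = 1/0.010513 ≈ 95.1.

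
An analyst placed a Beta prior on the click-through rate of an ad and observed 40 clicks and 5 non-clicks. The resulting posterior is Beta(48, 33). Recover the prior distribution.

A Beta(α, β) prior with s successes and f failures in binomial data gives a Beta(α+s, β+f) posterior.
So α = 48 − 40 = 8 and β = 33 − 5 = 28.

Beta(8, 28)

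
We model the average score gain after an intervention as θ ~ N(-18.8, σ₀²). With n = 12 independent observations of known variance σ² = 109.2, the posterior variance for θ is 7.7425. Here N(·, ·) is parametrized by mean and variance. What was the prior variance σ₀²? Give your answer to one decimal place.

Posterior precision equals prior precision plus data precision: 1/σ_n² = 1/σ₀² + n/σ².
So 1/σ₀² = 1/7.7425 − 12/109.2 = 0.129157 − 0.109890 = 0.019267.
Hence σ₀² = 1/0.019267 ≈ 51.9.

σ₀² = 51.9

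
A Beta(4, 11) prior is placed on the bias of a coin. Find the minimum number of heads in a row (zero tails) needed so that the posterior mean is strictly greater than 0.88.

k = 77

After k heads and 0 tails the posterior is Beta(4+k, 11), with mean (4+k)/(4+11+k).
Set (4+k)/(15+k) > 0.88 and solve: k > (0.88·15 − 4)/(1 − 0.88) = 76.667.
The smallest integer exceeding 76.667 is 77.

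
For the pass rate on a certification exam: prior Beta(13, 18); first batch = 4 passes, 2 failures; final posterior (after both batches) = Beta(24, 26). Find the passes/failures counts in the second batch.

7 passes and 6 failures

Because Beta–binomial updating is additive in the counts, the combined data contributed (α_post−α_prior, β_post−β_prior) successes and failures.
Total across both batches: 24−13=11 passes, 26−18=8 failures.
Subtract the first batch: 11−4=7 passes and 8−2=6 failures.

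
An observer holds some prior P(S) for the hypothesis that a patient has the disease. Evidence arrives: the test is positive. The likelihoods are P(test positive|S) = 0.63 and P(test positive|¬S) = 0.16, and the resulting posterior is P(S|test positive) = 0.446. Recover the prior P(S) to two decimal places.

P(S) = 0.17

Bayes' rule in odds form gives O(S|E) = O(S)·[P(E|S)/P(E|¬S)], hence O(S) = O(S|E)/LR.
Posterior odds = 0.446/(1−0.446) = 0.8051. LR = 0.63/0.16 = 3.9375.
Prior odds = 0.8051/3.9375 = 0.2045, so P(S) = 0.2045/(1+0.2045) ≈ 0.17.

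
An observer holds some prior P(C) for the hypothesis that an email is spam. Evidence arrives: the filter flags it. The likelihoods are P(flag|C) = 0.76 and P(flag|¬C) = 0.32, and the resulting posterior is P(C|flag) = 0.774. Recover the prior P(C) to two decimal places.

P(C) = 0.59

In odds form, posterior odds = prior odds × likelihood ratio, so prior odds = posterior odds ÷ LR.
Posterior odds = 0.774/(1−0.774) = 3.4248. LR = 0.76/0.32 = 2.3750.
Prior odds = 3.4248/2.3750 = 1.4420, so P(C) = 1.4420/(1+1.4420) ≈ 0.59.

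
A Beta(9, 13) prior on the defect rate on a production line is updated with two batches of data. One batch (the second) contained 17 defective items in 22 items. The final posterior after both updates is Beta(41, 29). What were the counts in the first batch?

15 defective items and 11 good items

Sequential conjugate updates are equivalent to a single update on the pooled data, so total successes = posterior α − prior α and total failures = posterior β − prior β.
Total across both batches: 41−9=32 defective items, 29−13=16 good items.
Subtract the second batch: 32−17=15 defective items and 16−5=11 good items.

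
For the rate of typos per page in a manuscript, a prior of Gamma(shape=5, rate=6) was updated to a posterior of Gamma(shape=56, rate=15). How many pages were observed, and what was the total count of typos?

A Gamma(α, β) prior (rate parametrization) on a Poisson rate with n observations summing to S gives posterior Gamma(α+S, β+n).
Matching: Σxᵢ = 56 − 5 = 51 and n = 15 − 6 = 9.

n = 9 pages with total 51 typos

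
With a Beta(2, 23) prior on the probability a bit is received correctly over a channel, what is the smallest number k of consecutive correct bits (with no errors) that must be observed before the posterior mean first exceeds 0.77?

After k correct bits and 0 errors the posterior is Beta(2+k, 23), with mean (2+k)/(2+23+k).
Set (2+k)/(25+k) > 0.77 and solve: k > (0.77·25 − 2)/(1 − 0.77) = 75.000.
The smallest integer exceeding 75.000 is 76.

k = 76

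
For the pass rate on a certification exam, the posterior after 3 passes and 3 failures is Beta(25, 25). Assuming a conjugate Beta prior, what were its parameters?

Under Beta–binomial conjugacy the posterior parameters are (α+s, β+f).
So α = 25 − 3 = 22 and β = 25 − 3 = 22.

Beta(22, 22)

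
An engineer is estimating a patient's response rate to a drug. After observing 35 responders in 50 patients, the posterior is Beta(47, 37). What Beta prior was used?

Under Beta–binomial conjugacy the posterior parameters are (α+s, β+f).
Subtract the data counts: 47−35=12, 37−15=22.

Beta(12, 22)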